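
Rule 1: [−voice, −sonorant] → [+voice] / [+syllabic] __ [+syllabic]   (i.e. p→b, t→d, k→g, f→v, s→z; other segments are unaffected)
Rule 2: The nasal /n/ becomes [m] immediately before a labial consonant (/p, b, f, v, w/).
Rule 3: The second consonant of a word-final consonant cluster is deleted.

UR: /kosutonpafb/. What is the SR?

kozudompaf

Rule 1 (intervocalic voicing): /s/ is a voiceless obstruent between vowels /o/ and /u/, so it voices to [z]. /t/ is a voiceless obstruent between vowels /u/ and /o/, so it voices to [d]. /kosutonpafb/ → kozudonpafb.
Rule 2 (nasal place assimilation): /n/ precedes the labial consonant /p/, so it assimilates in place to [m]. /kozudonpafb/ → kozudompafb.
Rule 3 (final cluster simplification): /b/ is the second consonant of a word-final cluster /fb/, so it deletes. /kozudompafb/ → kozudompaf.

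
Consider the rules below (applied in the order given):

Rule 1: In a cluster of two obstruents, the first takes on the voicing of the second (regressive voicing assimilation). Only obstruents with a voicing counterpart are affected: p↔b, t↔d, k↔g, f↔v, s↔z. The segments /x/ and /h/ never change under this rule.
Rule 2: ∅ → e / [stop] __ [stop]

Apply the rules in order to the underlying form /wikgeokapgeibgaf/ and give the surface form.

wigegeokabegeibegaf

Rule 1 (regressive voicing assimilation): /k/ precedes the voiced obstruent /g/, so it voices to [g] by assimilation. /p/ precedes the voiced obstruent /g/, so it voices to [b] by assimilation. /wikgeokapgeibgaf/ → wiggeokabgeibgaf.
Rule 2 (stop-cluster e-epenthesis): /g/ and /g/ form a stop–stop cluster, so [e] is inserted between them. /b/ and /g/ form a stop–stop cluster, so [e] is inserted between them. /b/ and /g/ form a stop–stop cluster, so [e] is inserted between them. /wiggeokabgeibgaf/ → wigegeokabegeibegaf.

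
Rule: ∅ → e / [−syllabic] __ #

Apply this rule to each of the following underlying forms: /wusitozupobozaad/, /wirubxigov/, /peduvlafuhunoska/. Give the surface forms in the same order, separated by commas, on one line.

wusitozupobozaade, wirubxigove, peduvlafuhunoska

/wusitozupobozaad/: the form ends in the consonant /d/, so [e] is inserted word-finally. → [wusitozupobozaade].
/wirubxigov/: the form ends in the consonant /v/, so [e] is inserted word-finally. → [wirubxigove].
/peduvlafuhunoska/: the rule's environment is not met; surfaces unchanged as [peduvlafuhunoska].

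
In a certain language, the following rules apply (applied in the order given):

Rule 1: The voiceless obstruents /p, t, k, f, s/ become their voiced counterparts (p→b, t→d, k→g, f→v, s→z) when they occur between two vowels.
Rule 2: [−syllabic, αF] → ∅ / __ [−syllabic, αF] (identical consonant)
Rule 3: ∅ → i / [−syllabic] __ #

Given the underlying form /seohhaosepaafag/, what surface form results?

seohaozebaavagi

Rule 1 (intervocalic voicing): /s/ is a voiceless obstruent between vowels /o/ and /e/, so it voices to [z]. /p/ is a voiceless obstruent between vowels /e/ and /a/, so it voices to [b]. /f/ is a voiceless obstruent between vowels /a/ and /a/, so it voices to [v]. /seohhaosepaafag/ → seohhaozebaavag.
Rule 2 (degemination): /hh/ is a geminate; the first /h/ deletes. /seohhaozebaavag/ → seohaozebaavag.
Rule 3 (final i-epenthesis): the form ends in the consonant /g/, so [i] is inserted word-finally. /seohaozebaavag/ → seohaozebaavagi.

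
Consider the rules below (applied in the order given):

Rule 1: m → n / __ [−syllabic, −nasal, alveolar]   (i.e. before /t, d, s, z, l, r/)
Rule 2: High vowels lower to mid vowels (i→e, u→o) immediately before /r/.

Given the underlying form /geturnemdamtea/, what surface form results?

getornendantea

Rule 1 (nasal place assimilation): /m/ precedes the alveolar consonant /d/, so it assimilates in place to [n]. /m/ precedes the alveolar consonant /t/, so it assimilates in place to [n]. /geturnemdamtea/ → geturnendantea.
Rule 2 (pre-rhotic lowering): /u/ is a high vowel immediately before /r/, so it lowers to [o]. /geturnendantea/ → getornendantea.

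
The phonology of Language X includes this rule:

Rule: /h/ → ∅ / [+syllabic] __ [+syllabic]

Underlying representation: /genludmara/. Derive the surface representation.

genludmara

No segment of /genludmara/ meets the structural description of the rule, so the form surfaces unchanged.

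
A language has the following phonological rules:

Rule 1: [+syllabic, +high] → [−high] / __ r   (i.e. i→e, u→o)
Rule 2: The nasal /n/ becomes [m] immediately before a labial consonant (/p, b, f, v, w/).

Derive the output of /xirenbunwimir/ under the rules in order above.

xerembumwimer

Rule 1 (pre-rhotic lowering): /i/ is a high vowel immediately before /r/, so it lowers to [e]. /i/ is a high vowel immediately before /r/, so it lowers to [e]. /xirenbunwimir/ → xerenbunwimer.
Rule 2 (nasal place assimilation): /n/ precedes the labial consonant /b/, so it assimilates in place to [m]. /n/ precedes the labial consonant /w/, so it assimilates in place to [m]. /xerenbunwimer/ → xerembumwimer.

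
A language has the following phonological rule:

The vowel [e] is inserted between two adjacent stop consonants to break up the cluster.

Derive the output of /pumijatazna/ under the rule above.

pumijatazna

No segment of /pumijatazna/ meets the structural description of the rule, so the form surfaces unchanged.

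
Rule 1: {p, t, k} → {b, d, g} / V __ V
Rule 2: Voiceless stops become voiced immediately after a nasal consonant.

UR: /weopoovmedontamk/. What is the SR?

Rule 1 (intervocalic voicing): /p/ is a voiceless stop between vowels /o/ and /o/, so it voices to [b]. /weopoovmedontamk/ → weoboovmedontamk.
Rule 2 (post-nasal voicing): /t/ is a voiceless stop immediately after the nasal /n/, so it voices to [d]. /k/ is a voiceless stop immediately after the nasal /m/, so it voices to [g]. /weoboovmedontamk/ → weoboovmedondamg.

weoboovmedondamg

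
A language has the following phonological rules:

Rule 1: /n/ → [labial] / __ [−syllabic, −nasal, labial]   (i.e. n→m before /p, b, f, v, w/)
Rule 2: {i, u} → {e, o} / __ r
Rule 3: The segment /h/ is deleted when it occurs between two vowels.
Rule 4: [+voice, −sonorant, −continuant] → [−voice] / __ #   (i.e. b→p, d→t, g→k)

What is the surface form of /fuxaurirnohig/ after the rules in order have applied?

fuxaorernoik

Rule 1 (nasal place assimilation): no segment meets the environment; /fuxaurirnohig/ is unchanged.
Rule 2 (pre-rhotic lowering): /u/ is a high vowel immediately before /r/, so it lowers to [o]. /i/ is a high vowel immediately before /r/, so it lowers to [e]. /fuxaurirnohig/ → fuxaorernohig.
Rule 3 (intervocalic h-deletion): /h/ occurs between vowels /o/ and /i/, so it deletes. /fuxaorernohig/ → fuxaorernoig.
Rule 4 (final devoicing): /g/ is a voiced stop in word-final position, so it devoices to [k]. /fuxaorernoig/ → fuxaorernoik.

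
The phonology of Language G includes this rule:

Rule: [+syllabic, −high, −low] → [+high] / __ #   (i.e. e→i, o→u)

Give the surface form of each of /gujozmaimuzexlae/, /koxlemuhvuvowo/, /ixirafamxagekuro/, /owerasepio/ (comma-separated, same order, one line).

/gujozmaimuzexlae/: /e/ is a mid vowel in word-final position, so it raises to [i]. → [gujozmaimuzexlai].
/koxlemuhvuvowo/: /o/ is a mid vowel in word-final position, so it raises to [u]. → [koxlemuhvuvowu].
/ixirafamxagekuro/: /o/ is a mid vowel in word-final position, so it raises to [u]. → [ixirafamxagekuru].
/owerasepio/: /o/ is a mid vowel in word-final position, so it raises to [u]. → [owerasepiu].

gujozmaimuzexlai, koxlemuhvuvowu, ixirafamxagekuru, owerasepiu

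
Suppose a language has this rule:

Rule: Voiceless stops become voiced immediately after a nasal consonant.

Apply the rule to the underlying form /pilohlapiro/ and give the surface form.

No segment of /pilohlapiro/ meets the structural description of the rule, so the form surfaces unchanged.

pilohlapiro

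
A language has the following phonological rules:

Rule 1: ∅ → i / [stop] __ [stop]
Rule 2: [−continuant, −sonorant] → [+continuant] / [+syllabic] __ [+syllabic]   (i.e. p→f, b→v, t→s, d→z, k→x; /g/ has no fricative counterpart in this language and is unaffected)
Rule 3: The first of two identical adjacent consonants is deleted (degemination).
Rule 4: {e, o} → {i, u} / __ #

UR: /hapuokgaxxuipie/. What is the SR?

hafuoxigaxuifii

Rule 1 (stop-cluster i-epenthesis): /k/ and /g/ form a stop–stop cluster, so [i] is inserted between them. /hapuokgaxxuipie/ → hapuokigaxxuipie.
Rule 2 (intervocalic spirantization): /p/ is a stop between vowels /a/ and /u/, so it spirantizes to the fricative [f]. /k/ is a stop between vowels /o/ and /i/, so it spirantizes to the fricative [x]. /p/ is a stop between vowels /i/ and /i/, so it spirantizes to the fricative [f]. /hapuokigaxxuipie/ → hafuoxigaxxuifie.
Rule 3 (degemination): /xx/ is a geminate; the first /x/ deletes. /hafuoxigaxxuifie/ → hafuoxigaxuifie.
Rule 4 (final vowel raising): /e/ is a mid vowel in word-final position, so it raises to [i]. /hafuoxigaxuifie/ → hafuoxigaxuifii.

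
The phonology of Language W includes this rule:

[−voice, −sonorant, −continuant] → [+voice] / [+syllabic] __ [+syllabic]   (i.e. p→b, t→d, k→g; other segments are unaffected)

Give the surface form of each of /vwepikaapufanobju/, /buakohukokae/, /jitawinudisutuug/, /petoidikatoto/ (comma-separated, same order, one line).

vwebigaabufanobju, buagohugogae, jidawinudisuduug, pedoidigadodo

/vwepikaapufanobju/: /p/ is a voiceless stop between vowels /e/ and /i/, so it voices to [b]. /k/ is a voiceless stop between vowels /i/ and /a/, so it voices to [g]. /p/ is a voiceless stop between vowels /a/ and /u/, so it voices to [b]. → [vwebigaabufanobju].
/buakohukokae/: /k/ is a voiceless stop between vowels /a/ and /o/, so it voices to [g]. /k/ is a voiceless stop between vowels /u/ and /o/, so it voices to [g]. /k/ is a voiceless stop between vowels /o/ and /a/, so it voices to [g]. → [buagohugogae].
/jitawinudisutuug/: /t/ is a voiceless stop between vowels /i/ and /a/, so it voices to [d]. /t/ is a voiceless stop between vowels /u/ and /u/, so it voices to [d]. → [jidawinudisuduug].
/petoidikatoto/: /t/ is a voiceless stop between vowels /e/ and /o/, so it voices to [d]. /k/ is a voiceless stop between vowels /i/ and /a/, so it voices to [g]. /t/ is a voiceless stop between vowels /a/ and /o/, so it voices to [d]. /t/ is a voiceless stop between vowels /o/ and /o/, so it voices to [d]. → [pedoidigadodo].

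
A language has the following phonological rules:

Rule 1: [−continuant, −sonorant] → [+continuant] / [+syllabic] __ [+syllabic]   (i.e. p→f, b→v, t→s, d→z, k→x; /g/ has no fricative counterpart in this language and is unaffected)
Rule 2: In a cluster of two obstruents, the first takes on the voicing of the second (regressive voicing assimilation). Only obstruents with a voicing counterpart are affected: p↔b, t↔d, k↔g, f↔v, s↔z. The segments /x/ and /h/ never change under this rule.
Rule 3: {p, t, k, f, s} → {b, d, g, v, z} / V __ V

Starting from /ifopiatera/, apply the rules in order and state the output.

Rule 1 (intervocalic spirantization): /p/ is a stop between vowels /o/ and /i/, so it spirantizes to the fricative [f]. /t/ is a stop between vowels /a/ and /e/, so it spirantizes to the fricative [s]. /ifopiatera/ → ifofiasera.
Rule 2 (regressive voicing assimilation): no segment meets the environment; /ifofiasera/ is unchanged.
Rule 3 (intervocalic voicing): /f/ is a voiceless obstruent between vowels /i/ and /o/, so it voices to [v]. /f/ is a voiceless obstruent between vowels /o/ and /i/, so it voices to [v]. /s/ is a voiceless obstruent between vowels /a/ and /e/, so it voices to [z]. /ifofiasera/ → ivoviazera.

ivoviazera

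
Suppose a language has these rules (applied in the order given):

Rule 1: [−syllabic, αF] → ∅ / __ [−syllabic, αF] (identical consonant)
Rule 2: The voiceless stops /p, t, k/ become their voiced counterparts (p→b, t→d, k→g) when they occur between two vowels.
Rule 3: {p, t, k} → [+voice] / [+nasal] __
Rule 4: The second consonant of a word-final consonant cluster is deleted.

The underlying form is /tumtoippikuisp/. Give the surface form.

tumdoibiguis

Rule 1 (degemination): /pp/ is a geminate; the first /p/ deletes. /tumtoippikuisp/ → tumtoipikuisp.
Rule 2 (intervocalic voicing): /p/ is a voiceless stop between vowels /i/ and /i/, so it voices to [b]. /k/ is a voiceless stop between vowels /i/ and /u/, so it voices to [g]. /tumtoipikuisp/ → tumtoibiguisp.
Rule 3 (post-nasal voicing): /t/ is a voiceless stop immediately after the nasal /m/, so it voices to [d]. /tumtoibiguisp/ → tumdoibiguisp.
Rule 4 (final cluster simplification): /p/ is the second consonant of a word-final cluster /sp/, so it deletes. /tumdoibiguisp/ → tumdoibiguis.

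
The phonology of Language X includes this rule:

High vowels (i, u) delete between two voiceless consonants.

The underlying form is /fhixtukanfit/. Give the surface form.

fhxtkanft

/i/ is a high vowel flanked by voiceless consonants /h/ and /x/, so it deletes.
/u/ is a high vowel flanked by voiceless consonants /t/ and /k/, so it deletes.
/i/ is a high vowel flanked by voiceless consonants /f/ and /t/, so it deletes.
Surface form: [fhxtkanft].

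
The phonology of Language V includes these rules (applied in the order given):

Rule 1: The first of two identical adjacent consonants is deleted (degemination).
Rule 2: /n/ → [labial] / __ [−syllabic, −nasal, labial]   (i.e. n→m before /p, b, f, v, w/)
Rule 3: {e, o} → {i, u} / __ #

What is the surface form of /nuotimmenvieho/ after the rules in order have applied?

nuotimemviehu

Rule 1 (degemination): /mm/ is a geminate; the first /m/ deletes. /nuotimmenvieho/ → nuotimenvieho.
Rule 2 (nasal place assimilation): /n/ precedes the labial consonant /v/, so it assimilates in place to [m]. /nuotimenvieho/ → nuotimemvieho.
Rule 3 (final vowel raising): /o/ is a mid vowel in word-final position, so it raises to [u]. /nuotimemvieho/ → nuotimemviehu.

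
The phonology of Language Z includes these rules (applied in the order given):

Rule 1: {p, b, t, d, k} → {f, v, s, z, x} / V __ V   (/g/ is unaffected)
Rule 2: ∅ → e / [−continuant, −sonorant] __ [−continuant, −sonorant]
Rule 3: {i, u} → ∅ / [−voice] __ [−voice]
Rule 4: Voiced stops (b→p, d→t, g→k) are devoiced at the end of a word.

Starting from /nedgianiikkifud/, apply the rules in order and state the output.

Rule 1 (intervocalic spirantization): no segment meets the environment; /nedgianiikkifud/ is unchanged.
Rule 2 (stop-cluster e-epenthesis): /d/ and /g/ form a stop–stop cluster, so [e] is inserted between them. /k/ and /k/ form a stop–stop cluster, so [e] is inserted between them. /nedgianiikkifud/ → nedegianiikekifud.
Rule 3 (high vowel syncope): /i/ is a high vowel flanked by voiceless consonants /k/ and /f/, so it deletes. /nedegianiikekifud/ → nedegianiikekfud.
Rule 4 (final devoicing): /d/ is a voiced stop in word-final position, so it devoices to [t]. /nedegianiikekfud/ → nedegianiikekfut.

nedegianiikekfut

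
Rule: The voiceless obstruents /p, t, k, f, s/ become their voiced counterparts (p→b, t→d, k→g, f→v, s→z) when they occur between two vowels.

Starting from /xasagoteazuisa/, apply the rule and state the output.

/s/ is a voiceless obstruent between vowels /a/ and /a/, so it voices to [z].
/t/ is a voiceless obstruent between vowels /o/ and /e/, so it voices to [d].
/s/ is a voiceless obstruent between vowels /i/ and /a/, so it voices to [z].
Surface form: [xazagodeazuiza].

xazagodeazuiza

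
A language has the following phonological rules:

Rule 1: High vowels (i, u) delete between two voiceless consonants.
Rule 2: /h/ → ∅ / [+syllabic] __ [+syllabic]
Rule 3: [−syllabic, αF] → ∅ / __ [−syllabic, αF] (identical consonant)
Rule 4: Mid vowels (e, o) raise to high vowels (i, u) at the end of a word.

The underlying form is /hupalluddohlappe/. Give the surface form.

hpaludohlapi

Rule 1 (high vowel syncope): /u/ is a high vowel flanked by voiceless consonants /h/ and /p/, so it deletes. /hupalluddohlappe/ → hpalluddohlappe.
Rule 2 (intervocalic h-deletion): no segment meets the environment; /hpalluddohlappe/ is unchanged.
Rule 3 (degemination): /ll/ is a geminate; the first /l/ deletes. /dd/ is a geminate; the first /d/ deletes. /pp/ is a geminate; the first /p/ deletes. /hpalluddohlappe/ → hpaludohlape.
Rule 4 (final vowel raising): /e/ is a mid vowel in word-final position, so it raises to [i]. /hpaludohlape/ → hpaludohlapi.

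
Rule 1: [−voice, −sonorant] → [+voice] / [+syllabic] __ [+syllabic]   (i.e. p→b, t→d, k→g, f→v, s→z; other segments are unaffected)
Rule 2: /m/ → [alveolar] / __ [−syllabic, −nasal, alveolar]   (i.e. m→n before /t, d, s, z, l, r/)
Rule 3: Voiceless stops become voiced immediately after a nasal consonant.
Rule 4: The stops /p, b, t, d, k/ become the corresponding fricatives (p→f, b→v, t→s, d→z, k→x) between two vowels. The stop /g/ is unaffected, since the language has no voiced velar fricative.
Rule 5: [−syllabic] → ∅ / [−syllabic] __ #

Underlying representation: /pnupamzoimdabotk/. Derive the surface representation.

Rule 1 (intervocalic voicing): /p/ is a voiceless obstruent between vowels /u/ and /a/, so it voices to [b]. /pnupamzoimdabotk/ → pnubamzoimdabotk.
Rule 2 (nasal place assimilation): /m/ precedes the alveolar consonant /z/, so it assimilates in place to [n]. /m/ precedes the alveolar consonant /d/, so it assimilates in place to [n]. /pnubamzoimdabotk/ → pnubanzoindabotk.
Rule 3 (post-nasal voicing): no segment meets the environment; /pnubanzoindabotk/ is unchanged.
Rule 4 (intervocalic spirantization): /b/ is a stop between vowels /u/ and /a/, so it spirantizes to the fricative [v]. /b/ is a stop between vowels /a/ and /o/, so it spirantizes to the fricative [v]. /pnubanzoindabotk/ → pnuvanzoindavotk.
Rule 5 (final cluster simplification): /k/ is the second consonant of a word-final cluster /tk/, so it deletes. /pnuvanzoindavotk/ → pnuvanzoindavot.

pnuvanzoindavot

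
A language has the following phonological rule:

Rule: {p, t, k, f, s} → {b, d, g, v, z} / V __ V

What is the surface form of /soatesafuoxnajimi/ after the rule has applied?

soadezavuoxnajimi

/t/ is a voiceless obstruent between vowels /a/ and /e/, so it voices to [d].
/s/ is a voiceless obstruent between vowels /e/ and /a/, so it voices to [z].
/f/ is a voiceless obstruent between vowels /a/ and /u/, so it voices to [v].
Surface form: [soadezavuoxnajimi].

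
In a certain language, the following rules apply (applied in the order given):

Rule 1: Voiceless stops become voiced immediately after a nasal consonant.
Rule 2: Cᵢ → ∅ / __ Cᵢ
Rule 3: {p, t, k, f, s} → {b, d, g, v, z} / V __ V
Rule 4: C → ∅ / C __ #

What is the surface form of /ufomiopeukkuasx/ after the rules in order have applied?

uvomiobeuguas

Rule 1 (post-nasal voicing): no segment meets the environment; /ufomiopeukkuasx/ is unchanged.
Rule 2 (degemination): /kk/ is a geminate; the first /k/ deletes. /ufomiopeukkuasx/ → ufomiopeukuasx.
Rule 3 (intervocalic voicing): /f/ is a voiceless obstruent between vowels /u/ and /o/, so it voices to [v]. /p/ is a voiceless obstruent between vowels /o/ and /e/, so it voices to [b]. /k/ is a voiceless obstruent between vowels /u/ and /u/, so it voices to [g]. /ufomiopeukuasx/ → uvomiobeuguasx.
Rule 4 (final cluster simplification): /x/ is the second consonant of a word-final cluster /sx/, so it deletes. /uvomiobeuguasx/ → uvomiobeuguas.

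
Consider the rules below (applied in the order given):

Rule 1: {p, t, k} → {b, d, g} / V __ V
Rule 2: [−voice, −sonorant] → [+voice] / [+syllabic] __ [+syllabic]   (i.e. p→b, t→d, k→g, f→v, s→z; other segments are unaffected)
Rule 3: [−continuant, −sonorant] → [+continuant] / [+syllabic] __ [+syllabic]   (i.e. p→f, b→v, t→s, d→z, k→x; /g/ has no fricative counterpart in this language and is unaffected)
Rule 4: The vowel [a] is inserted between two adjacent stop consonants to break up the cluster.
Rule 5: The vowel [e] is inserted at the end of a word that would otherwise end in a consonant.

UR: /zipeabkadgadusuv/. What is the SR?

ziveabakadagazuzuve

Rule 1 (intervocalic voicing): /p/ is a voiceless stop between vowels /i/ and /e/, so it voices to [b]. /zipeabkadgadusuv/ → zibeabkadgadusuv.
Rule 2 (intervocalic voicing): /s/ is a voiceless obstruent between vowels /u/ and /u/, so it voices to [z]. /zibeabkadgadusuv/ → zibeabkadgaduzuv.
Rule 3 (intervocalic spirantization): /b/ is a stop between vowels /i/ and /e/, so it spirantizes to the fricative [v]. /d/ is a stop between vowels /a/ and /u/, so it spirantizes to the fricative [z]. /zibeabkadgaduzuv/ → ziveabkadgazuzuv.
Rule 4 (stop-cluster a-epenthesis): /b/ and /k/ form a stop–stop cluster, so [a] is inserted between them. /d/ and /g/ form a stop–stop cluster, so [a] is inserted between them. /ziveabkadgazuzuv/ → ziveabakadagazuzuv.
Rule 5 (final e-epenthesis): the form ends in the consonant /v/, so [e] is inserted word-finally. /ziveabakadagazuzuv/ → ziveabakadagazuzuve.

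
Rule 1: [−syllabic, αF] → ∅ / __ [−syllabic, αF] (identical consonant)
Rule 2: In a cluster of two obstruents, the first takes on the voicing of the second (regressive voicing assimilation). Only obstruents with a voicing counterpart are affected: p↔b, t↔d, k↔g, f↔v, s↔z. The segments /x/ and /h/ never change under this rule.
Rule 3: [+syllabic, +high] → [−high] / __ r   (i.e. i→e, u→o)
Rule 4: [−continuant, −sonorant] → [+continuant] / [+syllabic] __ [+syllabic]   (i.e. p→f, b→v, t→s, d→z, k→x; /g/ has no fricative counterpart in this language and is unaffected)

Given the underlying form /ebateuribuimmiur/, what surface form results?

evaseorivuimior

Rule 1 (degemination): /mm/ is a geminate; the first /m/ deletes. /ebateuribuimmiur/ → ebateuribuimiur.
Rule 2 (regressive voicing assimilation): no segment meets the environment; /ebateuribuimiur/ is unchanged.
Rule 3 (pre-rhotic lowering): /u/ is a high vowel immediately before /r/, so it lowers to [o]. /u/ is a high vowel immediately before /r/, so it lowers to [o]. /ebateuribuimiur/ → ebateoribuimior.
Rule 4 (intervocalic spirantization): /b/ is a stop between vowels /e/ and /a/, so it spirantizes to the fricative [v]. /t/ is a stop between vowels /a/ and /e/, so it spirantizes to the fricative [s]. /b/ is a stop between vowels /i/ and /u/, so it spirantizes to the fricative [v]. /ebateoribuimior/ → evaseorivuimior.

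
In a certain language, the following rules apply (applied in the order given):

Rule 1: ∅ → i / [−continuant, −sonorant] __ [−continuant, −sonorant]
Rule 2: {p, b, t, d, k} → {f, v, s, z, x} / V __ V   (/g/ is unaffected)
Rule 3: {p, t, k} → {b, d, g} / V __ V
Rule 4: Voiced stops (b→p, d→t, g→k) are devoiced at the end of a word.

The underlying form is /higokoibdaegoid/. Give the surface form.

Rule 1 (stop-cluster i-epenthesis): /b/ and /d/ form a stop–stop cluster, so [i] is inserted between them. /higokoibdaegoid/ → higokoibidaegoid.
Rule 2 (intervocalic spirantization): /k/ is a stop between vowels /o/ and /o/, so it spirantizes to the fricative [x]. /b/ is a stop between vowels /i/ and /i/, so it spirantizes to the fricative [v]. /d/ is a stop between vowels /i/ and /a/, so it spirantizes to the fricative [z]. /higokoibidaegoid/ → higoxoivizaegoid.
Rule 3 (intervocalic voicing): no segment meets the environment; /higoxoivizaegoid/ is unchanged.
Rule 4 (final devoicing): /d/ is a voiced stop in word-final position, so it devoices to [t]. /higoxoivizaegoid/ → higoxoivizaegoit.

higoxoivizaegoit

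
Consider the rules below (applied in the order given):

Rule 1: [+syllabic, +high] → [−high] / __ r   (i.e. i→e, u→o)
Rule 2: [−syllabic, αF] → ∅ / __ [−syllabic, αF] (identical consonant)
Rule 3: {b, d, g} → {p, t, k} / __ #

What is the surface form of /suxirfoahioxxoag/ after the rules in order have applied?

Rule 1 (pre-rhotic lowering): /i/ is a high vowel immediately before /r/, so it lowers to [e]. /suxirfoahioxxoag/ → suxerfoahioxxoag.
Rule 2 (degemination): /xx/ is a geminate; the first /x/ deletes. /suxerfoahioxxoag/ → suxerfoahioxoag.
Rule 3 (final devoicing): /g/ is a voiced stop in word-final position, so it devoices to [k]. /suxerfoahioxoag/ → suxerfoahioxoak.

suxerfoahioxoak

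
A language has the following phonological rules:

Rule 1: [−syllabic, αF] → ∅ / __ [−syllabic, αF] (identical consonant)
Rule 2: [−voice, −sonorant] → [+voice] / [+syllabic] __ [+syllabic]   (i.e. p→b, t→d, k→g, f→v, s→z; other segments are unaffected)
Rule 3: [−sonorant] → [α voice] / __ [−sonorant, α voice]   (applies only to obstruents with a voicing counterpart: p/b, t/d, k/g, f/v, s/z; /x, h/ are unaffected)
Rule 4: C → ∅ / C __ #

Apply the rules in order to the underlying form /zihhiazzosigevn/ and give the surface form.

Rule 1 (degemination): /hh/ is a geminate; the first /h/ deletes. /zz/ is a geminate; the first /z/ deletes. /zihhiazzosigevn/ → zihiazosigevn.
Rule 2 (intervocalic voicing): /s/ is a voiceless obstruent between vowels /o/ and /i/, so it voices to [z]. /zihiazosigevn/ → zihiazozigevn.
Rule 3 (regressive voicing assimilation): no segment meets the environment; /zihiazozigevn/ is unchanged.
Rule 4 (final cluster simplification): /n/ is the second consonant of a word-final cluster /vn/, so it deletes. /zihiazozigevn/ → zihiazozigev.

zihiazozigev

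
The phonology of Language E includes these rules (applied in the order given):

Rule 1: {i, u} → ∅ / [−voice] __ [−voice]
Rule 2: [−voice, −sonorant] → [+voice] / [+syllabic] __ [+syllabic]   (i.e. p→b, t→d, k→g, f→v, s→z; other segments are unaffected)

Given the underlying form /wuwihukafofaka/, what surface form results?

Rule 1 (high vowel syncope): /u/ is a high vowel flanked by voiceless consonants /h/ and /k/, so it deletes. /wuwihukafofaka/ → wuwihkafofaka.
Rule 2 (intervocalic voicing): /f/ is a voiceless obstruent between vowels /a/ and /o/, so it voices to [v]. /f/ is a voiceless obstruent between vowels /o/ and /a/, so it voices to [v]. /k/ is a voiceless obstruent between vowels /a/ and /a/, so it voices to [g]. /wuwihkafofaka/ → wuwihkavovaga.

wuwihkavovaga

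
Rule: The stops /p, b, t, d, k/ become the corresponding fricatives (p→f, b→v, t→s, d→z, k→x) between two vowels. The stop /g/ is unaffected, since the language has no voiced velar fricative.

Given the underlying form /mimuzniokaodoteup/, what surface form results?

Scanning /mimuzniokaodoteup/: /k/ is a stop between vowels /o/ and /a/, so it spirantizes to the fricative [x]; /d/ is a stop between vowels /o/ and /o/, so it spirantizes to the fricative [z]; /t/ is a stop between vowels /o/ and /e/, so it spirantizes to the fricative [s]; /p/ at position 17 is not in the conditioning environment.
Result: [mimuznioxaozoseup].

mimuznioxaozoseup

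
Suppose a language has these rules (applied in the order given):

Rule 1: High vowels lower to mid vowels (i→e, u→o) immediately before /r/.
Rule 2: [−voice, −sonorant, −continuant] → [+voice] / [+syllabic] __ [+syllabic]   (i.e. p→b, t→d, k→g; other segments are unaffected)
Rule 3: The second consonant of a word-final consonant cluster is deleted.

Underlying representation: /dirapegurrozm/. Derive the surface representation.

derabegorroz

Rule 1 (pre-rhotic lowering): /i/ is a high vowel immediately before /r/, so it lowers to [e]. /u/ is a high vowel immediately before /r/, so it lowers to [o]. /dirapegurrozm/ → derapegorrozm.
Rule 2 (intervocalic voicing): /p/ is a voiceless stop between vowels /a/ and /e/, so it voices to [b]. /derapegorrozm/ → derabegorrozm.
Rule 3 (final cluster simplification): /m/ is the second consonant of a word-final cluster /zm/, so it deletes. /derabegorrozm/ → derabegorroz.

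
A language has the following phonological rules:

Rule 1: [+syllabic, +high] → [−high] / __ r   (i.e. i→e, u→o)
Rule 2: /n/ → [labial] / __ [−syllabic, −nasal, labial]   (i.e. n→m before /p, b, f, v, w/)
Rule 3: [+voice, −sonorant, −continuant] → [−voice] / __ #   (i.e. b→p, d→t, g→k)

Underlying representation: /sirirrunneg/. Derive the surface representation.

sererrunnek

Rule 1 (pre-rhotic lowering): /i/ is a high vowel immediately before /r/, so it lowers to [e]. /i/ is a high vowel immediately before /r/, so it lowers to [e]. /sirirrunneg/ → sererrunneg.
Rule 2 (nasal place assimilation): no segment meets the environment; /sererrunneg/ is unchanged.
Rule 3 (final devoicing): /g/ is a voiced stop in word-final position, so it devoices to [k]. /sererrunneg/ → sererrunnek.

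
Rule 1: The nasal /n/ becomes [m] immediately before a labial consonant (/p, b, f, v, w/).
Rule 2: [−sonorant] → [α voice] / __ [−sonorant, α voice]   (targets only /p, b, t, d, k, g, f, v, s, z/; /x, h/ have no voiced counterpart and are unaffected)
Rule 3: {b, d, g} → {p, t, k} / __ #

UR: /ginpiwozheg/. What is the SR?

gimpiwoshek

Rule 1 (nasal place assimilation): /n/ precedes the labial consonant /p/, so it assimilates in place to [m]. /ginpiwozheg/ → gimpiwozheg.
Rule 2 (regressive voicing assimilation): /z/ precedes the voiceless obstruent /h/, so it devoices to [s] by assimilation. /gimpiwozheg/ → gimpiwosheg.
Rule 3 (final devoicing): /g/ is a voiced stop in word-final position, so it devoices to [k]. /gimpiwosheg/ → gimpiwoshek.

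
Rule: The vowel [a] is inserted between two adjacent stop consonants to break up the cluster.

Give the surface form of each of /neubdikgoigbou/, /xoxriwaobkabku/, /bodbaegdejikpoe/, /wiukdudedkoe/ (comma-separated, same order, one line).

/neubdikgoigbou/: /b/ and /d/ form a stop–stop cluster, so [a] is inserted between them. /k/ and /g/ form a stop–stop cluster, so [a] is inserted between them. /g/ and /b/ form a stop–stop cluster, so [a] is inserted between them. → [neubadikagoigabou].
/xoxriwaobkabku/: /b/ and /k/ form a stop–stop cluster, so [a] is inserted between them. /b/ and /k/ form a stop–stop cluster, so [a] is inserted between them. → [xoxriwaobakabaku].
/bodbaegdejikpoe/: /d/ and /b/ form a stop–stop cluster, so [a] is inserted between them. /g/ and /d/ form a stop–stop cluster, so [a] is inserted between them. /k/ and /p/ form a stop–stop cluster, so [a] is inserted between them. → [bodabaegadejikapoe].
/wiukdudedkoe/: /k/ and /d/ form a stop–stop cluster, so [a] is inserted between them. /d/ and /k/ form a stop–stop cluster, so [a] is inserted between them. → [wiukadudedakoe].

neubadikagoigabou, xoxriwaobakabaku, bodabaegadejikapoe, wiukadudedakoe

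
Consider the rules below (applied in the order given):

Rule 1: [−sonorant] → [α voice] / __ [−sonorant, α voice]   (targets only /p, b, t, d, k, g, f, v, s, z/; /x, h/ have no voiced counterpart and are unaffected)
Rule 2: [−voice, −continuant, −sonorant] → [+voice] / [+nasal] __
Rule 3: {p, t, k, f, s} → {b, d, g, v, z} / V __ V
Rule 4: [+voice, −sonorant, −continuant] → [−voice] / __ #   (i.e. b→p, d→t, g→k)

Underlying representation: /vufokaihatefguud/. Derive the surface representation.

Rule 1 (regressive voicing assimilation): /f/ precedes the voiced obstruent /g/, so it voices to [v] by assimilation. /vufokaihatefguud/ → vufokaihatevguud.
Rule 2 (post-nasal voicing): no segment meets the environment; /vufokaihatevguud/ is unchanged.
Rule 3 (intervocalic voicing): /f/ is a voiceless obstruent between vowels /u/ and /o/, so it voices to [v]. /k/ is a voiceless obstruent between vowels /o/ and /a/, so it voices to [g]. /t/ is a voiceless obstruent between vowels /a/ and /e/, so it voices to [d]. /vufokaihatevguud/ → vuvogaihadevguud.
Rule 4 (final devoicing): /d/ is a voiced stop in word-final position, so it devoices to [t]. /vuvogaihadevguud/ → vuvogaihadevguut.

vuvogaihadevguut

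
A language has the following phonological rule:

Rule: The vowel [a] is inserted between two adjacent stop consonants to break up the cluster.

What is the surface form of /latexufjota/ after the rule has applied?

No segment of /latexufjota/ meets the structural description of the rule, so the form surfaces unchanged.

latexufjota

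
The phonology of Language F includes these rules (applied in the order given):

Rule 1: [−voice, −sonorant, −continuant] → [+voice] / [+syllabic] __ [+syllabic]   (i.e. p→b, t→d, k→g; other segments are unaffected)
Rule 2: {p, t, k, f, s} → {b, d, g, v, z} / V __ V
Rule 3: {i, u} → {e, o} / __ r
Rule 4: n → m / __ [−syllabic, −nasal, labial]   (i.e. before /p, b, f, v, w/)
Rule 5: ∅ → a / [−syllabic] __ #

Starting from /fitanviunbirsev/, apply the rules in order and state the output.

Rule 1 (intervocalic voicing): /t/ is a voiceless stop between vowels /i/ and /a/, so it voices to [d]. /fitanviunbirsev/ → fidanviunbirsev.
Rule 2 (intervocalic voicing): no segment meets the environment; /fidanviunbirsev/ is unchanged.
Rule 3 (pre-rhotic lowering): /i/ is a high vowel immediately before /r/, so it lowers to [e]. /fidanviunbirsev/ → fidanviunbersev.
Rule 4 (nasal place assimilation): /n/ precedes the labial consonant /v/, so it assimilates in place to [m]. /n/ precedes the labial consonant /b/, so it assimilates in place to [m]. /fidanviunbersev/ → fidamviumbersev.
Rule 5 (final a-epenthesis): the form ends in the consonant /v/, so [a] is inserted word-finally. /fidamviumbersev/ → fidamviumberseva.

fidamviumberseva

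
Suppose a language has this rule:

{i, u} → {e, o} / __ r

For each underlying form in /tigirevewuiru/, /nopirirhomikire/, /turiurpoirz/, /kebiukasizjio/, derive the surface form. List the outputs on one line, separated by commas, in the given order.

tigerevewueru, nopererhomikere, toriorpoerz, kebiukasizjio

/tigirevewuiru/: /i/ is a high vowel immediately before /r/, so it lowers to [e]. /i/ is a high vowel immediately before /r/, so it lowers to [e]. → [tigerevewueru].
/nopirirhomikire/: /i/ is a high vowel immediately before /r/, so it lowers to [e]. /i/ is a high vowel immediately before /r/, so it lowers to [e]. /i/ is a high vowel immediately before /r/, so it lowers to [e]. → [nopererhomikere].
/turiurpoirz/: /u/ is a high vowel immediately before /r/, so it lowers to [o]. /u/ is a high vowel immediately before /r/, so it lowers to [o]. /i/ is a high vowel immediately before /r/, so it lowers to [e]. → [toriorpoerz].
/kebiukasizjio/: the rule's environment is not met; surfaces unchanged as [kebiukasizjio].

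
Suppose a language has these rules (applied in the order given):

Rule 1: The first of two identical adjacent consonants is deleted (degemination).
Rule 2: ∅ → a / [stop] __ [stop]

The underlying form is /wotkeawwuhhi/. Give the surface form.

Rule 1 (degemination): /ww/ is a geminate; the first /w/ deletes. /hh/ is a geminate; the first /h/ deletes. /wotkeawwuhhi/ → wotkeawuhi.
Rule 2 (stop-cluster a-epenthesis): /t/ and /k/ form a stop–stop cluster, so [a] is inserted between them. /wotkeawuhi/ → wotakeawuhi.

wotakeawuhi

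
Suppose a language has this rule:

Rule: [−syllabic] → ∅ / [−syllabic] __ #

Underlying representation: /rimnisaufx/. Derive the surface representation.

/x/ is the second consonant of a word-final cluster /fx/, so it deletes.
The other instances of /r/, /m/, /n/, /s/, /f/ do not occur in the required environment and remain unchanged.
Surface form: [rimnisauf].

rimnisauf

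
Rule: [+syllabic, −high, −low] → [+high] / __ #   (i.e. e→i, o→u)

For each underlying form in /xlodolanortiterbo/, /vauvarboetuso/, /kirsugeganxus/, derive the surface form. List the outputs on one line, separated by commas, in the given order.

xlodolanortiterbu, vauvarboetusu, kirsugeganxus

/xlodolanortiterbo/: /o/ is a mid vowel in word-final position, so it raises to [u]. → [xlodolanortiterbu].
/vauvarboetuso/: /o/ is a mid vowel in word-final position, so it raises to [u]. → [vauvarboetusu].
/kirsugeganxus/: the rule's environment is not met; surfaces unchanged as [kirsugeganxus].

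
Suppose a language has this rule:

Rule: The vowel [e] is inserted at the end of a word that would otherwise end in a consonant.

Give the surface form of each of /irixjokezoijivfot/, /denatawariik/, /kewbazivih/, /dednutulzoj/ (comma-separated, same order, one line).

/irixjokezoijivfot/: the form ends in the consonant /t/, so [e] is inserted word-finally. → [irixjokezoijivfote].
/denatawariik/: the form ends in the consonant /k/, so [e] is inserted word-finally. → [denatawariike].
/kewbazivih/: the form ends in the consonant /h/, so [e] is inserted word-finally. → [kewbazivihe].
/dednutulzoj/: the form ends in the consonant /j/, so [e] is inserted word-finally. → [dednutulzoje].

irixjokezoijivfote, denatawariike, kewbazivihe, dednutulzoje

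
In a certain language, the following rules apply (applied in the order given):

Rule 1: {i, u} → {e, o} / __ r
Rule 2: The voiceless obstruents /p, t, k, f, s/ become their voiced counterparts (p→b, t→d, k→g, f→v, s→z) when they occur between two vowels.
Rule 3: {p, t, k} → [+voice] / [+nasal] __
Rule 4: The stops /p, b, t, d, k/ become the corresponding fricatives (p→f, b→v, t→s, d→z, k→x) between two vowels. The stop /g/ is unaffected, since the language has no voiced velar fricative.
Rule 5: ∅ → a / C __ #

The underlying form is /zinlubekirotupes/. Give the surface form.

Rule 1 (pre-rhotic lowering): /i/ is a high vowel immediately before /r/, so it lowers to [e]. /zinlubekirotupes/ → zinlubekerotupes.
Rule 2 (intervocalic voicing): /k/ is a voiceless obstruent between vowels /e/ and /e/, so it voices to [g]. /t/ is a voiceless obstruent between vowels /o/ and /u/, so it voices to [d]. /p/ is a voiceless obstruent between vowels /u/ and /e/, so it voices to [b]. /zinlubekerotupes/ → zinlubegerodubes.
Rule 3 (post-nasal voicing): no segment meets the environment; /zinlubegerodubes/ is unchanged.
Rule 4 (intervocalic spirantization): /b/ is a stop between vowels /u/ and /e/, so it spirantizes to the fricative [v]. /d/ is a stop between vowels /o/ and /u/, so it spirantizes to the fricative [z]. /b/ is a stop between vowels /u/ and /e/, so it spirantizes to the fricative [v]. /zinlubegerodubes/ → zinluvegerozuves.
Rule 5 (final a-epenthesis): the form ends in the consonant /s/, so [a] is inserted word-finally. /zinluvegerozuves/ → zinluvegerozuvesa.

zinluvegerozuvesa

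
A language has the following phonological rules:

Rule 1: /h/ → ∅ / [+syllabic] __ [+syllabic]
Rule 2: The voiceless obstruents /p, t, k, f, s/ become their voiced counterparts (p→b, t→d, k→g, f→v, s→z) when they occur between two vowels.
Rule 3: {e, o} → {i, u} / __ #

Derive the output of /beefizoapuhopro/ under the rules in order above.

Rule 1 (intervocalic h-deletion): /h/ occurs between vowels /u/ and /o/, so it deletes. /beefizoapuhopro/ → beefizoapuopro.
Rule 2 (intervocalic voicing): /f/ is a voiceless obstruent between vowels /e/ and /i/, so it voices to [v]. /p/ is a voiceless obstruent between vowels /a/ and /u/, so it voices to [b]. /beefizoapuopro/ → beevizoabuopro.
Rule 3 (final vowel raising): /o/ is a mid vowel in word-final position, so it raises to [u]. /beevizoabuopro/ → beevizoabuopru.

beevizoabuopru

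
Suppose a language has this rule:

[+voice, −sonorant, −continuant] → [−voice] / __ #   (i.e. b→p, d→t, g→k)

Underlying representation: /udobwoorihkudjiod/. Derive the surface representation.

udobwoorihkudjiot

Scanning /udobwoorihkudjiod/: /d/ at position 2 is not in the conditioning environment; /b/ at position 4 is not in the conditioning environment; /d/ at position 13 is not in the conditioning environment; /d/ is a voiced stop in word-final position, so it devoices to [t].
Result: [udobwoorihkudjiot].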